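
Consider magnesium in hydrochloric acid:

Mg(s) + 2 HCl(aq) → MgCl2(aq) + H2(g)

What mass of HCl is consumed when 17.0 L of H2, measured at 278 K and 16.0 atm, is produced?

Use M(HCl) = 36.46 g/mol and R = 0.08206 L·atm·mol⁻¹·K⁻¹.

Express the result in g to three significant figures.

869 g

n(H2) = PV/RT = (16.0 × 17.0) / (0.08206 × 278) = 11.92 mol
n(HCl) = (2/1) × 11.92 = 23.84 mol
m(HCl) = 23.84 × 36.46 = 869.2 g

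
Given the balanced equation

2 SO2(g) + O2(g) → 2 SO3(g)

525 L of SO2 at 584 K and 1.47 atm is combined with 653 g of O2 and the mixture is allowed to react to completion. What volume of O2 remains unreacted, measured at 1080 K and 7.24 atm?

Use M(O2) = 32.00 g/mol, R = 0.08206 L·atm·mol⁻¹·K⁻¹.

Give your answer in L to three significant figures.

n(SO2) = PV/RT = (1.47 × 525) / (0.08206 × 584) = 16.10 mol
n(O2) = 653 / 32.00 = 20.41 mol
For 16.10 mol SO2, stoichiometry requires (1/2) × 16.10 = 8.050 mol O2; 20.41 mol is available, so SO2 is limiting.
n(O2) consumed = (1/2) × 16.10 = 8.050 mol; remaining = 20.41 − 8.050 = 12.36 mol
V(O2) = nRT/P = 12.36 × 0.08206 × 1080 / 7.24 = 151.3 L

151 L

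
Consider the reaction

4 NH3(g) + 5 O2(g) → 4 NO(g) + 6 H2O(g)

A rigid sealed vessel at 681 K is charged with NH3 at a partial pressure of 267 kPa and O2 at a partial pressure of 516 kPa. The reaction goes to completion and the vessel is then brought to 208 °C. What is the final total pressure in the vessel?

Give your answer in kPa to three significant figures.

600 kPa

With V and T fixed, P_i ∝ n_i, so the mole ratios apply directly to partial pressures at 681 K.
P(O2) required for 267 kPa of NH3 = (5/4) × 267 = 333.8 kPa; available 516 kPa, so NH3 is limiting.
P(O2) remaining = 516 − (5/4) × 267 = 182.2 kPa
P(gaseous products) = (4+6)/4 × 267 = 667.5 kPa
P_total at 681 K = 182.2 + 667.5 = 849.7 kPa
Scaling to 208 °C: P = 849.7 × 481.15/681 = 600.3 kPa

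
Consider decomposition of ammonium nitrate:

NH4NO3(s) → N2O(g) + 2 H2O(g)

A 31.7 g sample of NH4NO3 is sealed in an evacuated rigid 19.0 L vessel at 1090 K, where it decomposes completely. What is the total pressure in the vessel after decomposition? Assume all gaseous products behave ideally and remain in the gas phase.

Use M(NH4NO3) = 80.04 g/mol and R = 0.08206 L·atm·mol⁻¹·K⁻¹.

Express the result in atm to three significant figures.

5.59 atm

n(NH4NO3) = 31.7 / 80.04 = 0.3961 mol
n(gas produced) = (3/1) × 0.3961 = 1.188 mol
P = nRT/V = 1.188 × 0.08206 × 1090 / 19.0 = 5.593 atm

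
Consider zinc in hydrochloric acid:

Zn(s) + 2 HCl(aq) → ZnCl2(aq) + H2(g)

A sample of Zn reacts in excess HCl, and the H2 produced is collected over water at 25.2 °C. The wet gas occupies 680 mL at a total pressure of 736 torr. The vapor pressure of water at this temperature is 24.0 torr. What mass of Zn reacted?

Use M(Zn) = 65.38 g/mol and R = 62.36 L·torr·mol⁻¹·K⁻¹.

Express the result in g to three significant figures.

1.70 g

P(H2) = 736 − 24.0 = 712.0 torr
n(H2) = PV/RT = (712.0 × 0.6800) / (62.36 × 298.35) = 0.02602 mol
n(Zn) = (1/1) × 0.02602 = 0.02602 mol
m(Zn) = 0.02602 × 65.38 = 1.701 g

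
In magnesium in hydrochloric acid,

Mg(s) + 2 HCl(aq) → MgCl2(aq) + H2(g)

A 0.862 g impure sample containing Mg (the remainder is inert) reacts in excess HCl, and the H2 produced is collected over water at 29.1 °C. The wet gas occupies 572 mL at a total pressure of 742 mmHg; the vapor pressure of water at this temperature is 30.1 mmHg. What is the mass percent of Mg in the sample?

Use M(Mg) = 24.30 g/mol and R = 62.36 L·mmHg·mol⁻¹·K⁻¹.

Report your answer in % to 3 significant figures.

60.9 %

P(H2) = 742 − 30.1 = 711.9 mmHg
n(H2) = PV/RT = (711.9 × 0.5720) / (62.36 × 302.25) = 0.02160 mol
n(Mg) = (1/1) × 0.02160 = 0.02160 mol
m(Mg) = 0.02160 × 24.30 = 0.5249 g
%Mg = 0.5249 / 0.862 × 100 = 60.89%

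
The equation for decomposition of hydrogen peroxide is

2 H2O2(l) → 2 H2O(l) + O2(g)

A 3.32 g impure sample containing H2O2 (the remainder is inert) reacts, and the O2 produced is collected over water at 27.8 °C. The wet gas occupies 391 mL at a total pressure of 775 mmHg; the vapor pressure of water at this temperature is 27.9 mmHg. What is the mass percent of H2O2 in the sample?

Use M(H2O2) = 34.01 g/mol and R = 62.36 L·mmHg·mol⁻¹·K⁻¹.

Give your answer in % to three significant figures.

P(O2) = 775 − 27.9 = 747.1 mmHg
n(O2) = PV/RT = (747.1 × 0.3910) / (62.36 × 300.95) = 0.01557 mol
n(H2O2) = (2/1) × 0.01557 = 0.03114 mol
m(H2O2) = 0.03114 × 34.01 = 1.059 g
%H2O2 = 1.059 / 3.32 × 100 = 31.90%

31.9 %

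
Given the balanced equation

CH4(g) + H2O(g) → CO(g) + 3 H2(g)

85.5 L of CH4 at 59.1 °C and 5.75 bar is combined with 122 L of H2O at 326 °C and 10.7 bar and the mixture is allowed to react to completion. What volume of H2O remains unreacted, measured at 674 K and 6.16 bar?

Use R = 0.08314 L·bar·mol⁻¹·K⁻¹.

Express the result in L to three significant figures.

76.5 L

n(CH4) = PV/RT = (5.75 × 85.5) / (0.08314 × 332.25) = 17.80 mol
n(H2O) = PV/RT = (10.7 × 122) / (0.08314 × 599.15) = 26.21 mol
For 17.80 mol CH4, stoichiometry requires (1/1) × 17.80 = 17.80 mol H2O; 26.21 mol is available, so CH4 is limiting.
n(H2O) consumed = (1/1) × 17.80 = 17.80 mol; remaining = 26.21 − 17.80 = 8.410 mol
V(H2O) = nRT/P = 8.410 × 0.08314 × 674 / 6.16 = 76.50 L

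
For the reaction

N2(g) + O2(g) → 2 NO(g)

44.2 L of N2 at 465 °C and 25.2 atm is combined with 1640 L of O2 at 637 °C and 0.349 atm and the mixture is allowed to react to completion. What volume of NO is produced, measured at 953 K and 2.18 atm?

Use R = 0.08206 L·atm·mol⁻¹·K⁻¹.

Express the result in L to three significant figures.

550 L

n(N2) = PV/RT = (25.2 × 44.2) / (0.08206 × 738.15) = 18.39 mol
n(O2) = PV/RT = (0.349 × 1640) / (0.08206 × 910.15) = 7.663 mol
For 18.39 mol N2, stoichiometry requires (1/1) × 18.39 = 18.39 mol O2; 7.663 mol is available, so O2 is limiting.
n(NO) = (2/1) × 7.663 = 15.33 mol
V(NO) = nRT/P = 15.33 × 0.08206 × 953 / 2.18 = 549.9 L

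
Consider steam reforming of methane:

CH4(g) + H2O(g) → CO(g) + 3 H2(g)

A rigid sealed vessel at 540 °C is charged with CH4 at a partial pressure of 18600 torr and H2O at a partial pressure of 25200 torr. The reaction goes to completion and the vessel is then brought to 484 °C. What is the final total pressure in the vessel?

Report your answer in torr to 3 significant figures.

75400 torr

At constant V, partial pressures at 540 °C are proportional to moles, so apply stoichiometry directly to pressures.
P(H2O) required for 18600 torr of CH4 = (1/1) × 18600 = 18600 torr; available 25200 torr, so CH4 is limiting.
P(H2O) remaining = 25200 − (1/1) × 18600 = 6600 torr
P(gaseous products) = (1+3)/1 × 18600 = 74400 torr
P_total at 540 °C = 6600 + 74400 = 81000 torr
Scaling to 484 °C: P = 81000 × 757.15/813.15 = 75420 torr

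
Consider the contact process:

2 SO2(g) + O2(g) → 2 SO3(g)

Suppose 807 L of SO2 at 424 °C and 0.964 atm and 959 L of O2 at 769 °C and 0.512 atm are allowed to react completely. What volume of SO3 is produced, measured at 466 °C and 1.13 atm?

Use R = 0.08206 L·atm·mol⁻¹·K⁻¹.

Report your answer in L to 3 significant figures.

616 L

n(SO2) = PV/RT = (0.964 × 807) / (0.08206 × 697.15) = 13.60 mol
n(O2) = PV/RT = (0.512 × 959) / (0.08206 × 1042.15) = 5.742 mol
For 13.60 mol SO2, stoichiometry requires (1/2) × 13.60 = 6.800 mol O2; 5.742 mol is available, so O2 is limiting.
n(SO3) = (2/1) × 5.742 = 11.48 mol
V(SO3) = nRT/P = 11.48 × 0.08206 × 739.15 / 1.13 = 616.2 L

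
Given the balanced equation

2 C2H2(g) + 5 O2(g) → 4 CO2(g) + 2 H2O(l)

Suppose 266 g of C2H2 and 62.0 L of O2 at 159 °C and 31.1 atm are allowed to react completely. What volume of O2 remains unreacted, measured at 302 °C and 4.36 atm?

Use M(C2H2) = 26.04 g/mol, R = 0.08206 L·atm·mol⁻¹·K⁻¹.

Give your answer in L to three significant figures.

n(C2H2) = 266 / 26.04 = 10.22 mol
n(O2) = PV/RT = (31.1 × 62.0) / (0.08206 × 432.15) = 54.37 mol
For 10.22 mol C2H2, stoichiometry requires (5/2) × 10.22 = 25.55 mol O2; 54.37 mol is available, so C2H2 is limiting.
n(O2) consumed = (5/2) × 10.22 = 25.55 mol; remaining = 54.37 − 25.55 = 28.82 mol
V(O2) = nRT/P = 28.82 × 0.08206 × 575.15 / 4.36 = 312.0 L

312 L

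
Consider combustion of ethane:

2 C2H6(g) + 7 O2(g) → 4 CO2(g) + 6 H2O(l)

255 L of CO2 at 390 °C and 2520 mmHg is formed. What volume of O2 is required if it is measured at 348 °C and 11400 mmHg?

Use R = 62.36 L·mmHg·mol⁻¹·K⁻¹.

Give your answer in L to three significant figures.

n(CO2) = PV/RT = (2520 × 255) / (62.36 × 663.15) = 15.54 mol
n(O2) = (7/4) × 15.54 = 27.20 mol
V = nRT/P = 27.20 × 62.36 × 621.15 / 11400 = 92.42 L

92.4 L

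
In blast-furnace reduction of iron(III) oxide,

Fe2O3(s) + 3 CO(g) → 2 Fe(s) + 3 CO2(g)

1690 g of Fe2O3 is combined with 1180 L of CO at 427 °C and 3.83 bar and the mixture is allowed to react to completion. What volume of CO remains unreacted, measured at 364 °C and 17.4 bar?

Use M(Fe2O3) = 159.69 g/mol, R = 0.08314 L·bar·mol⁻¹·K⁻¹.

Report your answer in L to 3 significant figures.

n(Fe2O3) = 1690 / 159.69 = 10.58 mol
n(CO) = PV/RT = (3.83 × 1180) / (0.08314 × 700.15) = 77.64 mol
For 10.58 mol Fe2O3, stoichiometry requires (3/1) × 10.58 = 31.74 mol CO; 77.64 mol is available, so Fe2O3 is limiting.
n(CO) consumed = (3/1) × 10.58 = 31.74 mol; remaining = 77.64 − 31.74 = 45.90 mol
V(CO) = nRT/P = 45.90 × 0.08314 × 637.15 / 17.4 = 139.7 L

140 L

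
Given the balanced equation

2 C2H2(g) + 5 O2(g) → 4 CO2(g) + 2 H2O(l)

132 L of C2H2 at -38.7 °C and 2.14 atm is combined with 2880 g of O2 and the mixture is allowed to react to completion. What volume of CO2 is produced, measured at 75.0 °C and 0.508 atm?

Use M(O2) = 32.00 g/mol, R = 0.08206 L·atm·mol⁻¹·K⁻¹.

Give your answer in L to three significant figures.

n(C2H2) = PV/RT = (2.14 × 132) / (0.08206 × 234.45) = 14.68 mol
n(O2) = 2880 / 32.00 = 90.00 mol
For 14.68 mol C2H2, stoichiometry requires (5/2) × 14.68 = 36.70 mol O2; 90.00 mol is available, so C2H2 is limiting.
n(CO2) = (4/2) × 14.68 = 29.36 mol
V(CO2) = nRT/P = 29.36 × 0.08206 × 348.15 / 0.508 = 1651 L

1650 L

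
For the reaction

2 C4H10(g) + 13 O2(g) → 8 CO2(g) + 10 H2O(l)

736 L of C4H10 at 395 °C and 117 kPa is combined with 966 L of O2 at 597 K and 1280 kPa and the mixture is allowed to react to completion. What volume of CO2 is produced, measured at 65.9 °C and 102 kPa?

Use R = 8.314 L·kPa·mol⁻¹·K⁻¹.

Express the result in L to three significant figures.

n(C4H10) = PV/RT = (117 × 736) / (8.314 × 668.15) = 15.50 mol
n(O2) = PV/RT = (1280 × 966) / (8.314 × 597) = 249.1 mol
For 15.50 mol C4H10, stoichiometry requires (13/2) × 15.50 = 100.8 mol O2; 249.1 mol is available, so C4H10 is limiting.
n(CO2) = (8/2) × 15.50 = 62.00 mol
V(CO2) = nRT/P = 62.00 × 8.314 × 339.05 / 102 = 1713 L

1710 L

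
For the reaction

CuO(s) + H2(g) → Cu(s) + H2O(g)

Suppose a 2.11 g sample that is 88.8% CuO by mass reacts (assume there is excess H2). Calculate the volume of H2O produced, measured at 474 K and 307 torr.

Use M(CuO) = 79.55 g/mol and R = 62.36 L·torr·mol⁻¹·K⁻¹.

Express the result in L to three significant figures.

2.27 L

mass of CuO = 2.11 × 88.8/100 = 1.874 g
n(CuO) = 1.874 / 79.55 = 0.02356 mol
n(H2O) = (1/1) × 0.02356 = 0.02356 mol
V = nRT/P = 0.02356 × 62.36 × 474 / 307 = 2.268 L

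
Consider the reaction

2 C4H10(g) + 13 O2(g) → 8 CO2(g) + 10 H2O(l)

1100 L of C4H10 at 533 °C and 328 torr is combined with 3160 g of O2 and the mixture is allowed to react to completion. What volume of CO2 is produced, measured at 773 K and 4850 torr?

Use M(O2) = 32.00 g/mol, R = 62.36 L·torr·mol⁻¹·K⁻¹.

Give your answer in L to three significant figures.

285 L

n(C4H10) = PV/RT = (328 × 1100) / (62.36 × 806.15) = 7.177 mol
n(O2) = 3160 / 32.00 = 98.75 mol
For 7.177 mol C4H10, stoichiometry requires (13/2) × 7.177 = 46.65 mol O2; 98.75 mol is available, so C4H10 is limiting.
n(CO2) = (8/2) × 7.177 = 28.71 mol
V(CO2) = nRT/P = 28.71 × 62.36 × 773 / 4850 = 285.3 L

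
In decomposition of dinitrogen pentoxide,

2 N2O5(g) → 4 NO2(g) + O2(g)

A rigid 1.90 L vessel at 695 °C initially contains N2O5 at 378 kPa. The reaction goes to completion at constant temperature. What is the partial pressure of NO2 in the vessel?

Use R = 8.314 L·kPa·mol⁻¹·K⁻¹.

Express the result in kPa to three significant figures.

756 kPa

n(N2O5)₀ = PV/RT = (378 × 1.90) / (8.314 × 968.15) = 0.08923 mol
n(NO2) = (4/2) × 0.08923 = 0.1785 mol
P(NO2) = nRT/V = 0.1785 × 8.314 × 968.15 / 1.90 = 756.2 kPa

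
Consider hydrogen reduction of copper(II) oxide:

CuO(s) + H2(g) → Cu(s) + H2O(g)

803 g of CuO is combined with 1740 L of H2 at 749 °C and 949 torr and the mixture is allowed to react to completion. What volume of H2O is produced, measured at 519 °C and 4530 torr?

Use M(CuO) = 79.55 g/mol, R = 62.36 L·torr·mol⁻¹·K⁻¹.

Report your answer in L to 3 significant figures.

110 L

n(CuO) = 803 / 79.55 = 10.09 mol
n(H2) = PV/RT = (949 × 1740) / (62.36 × 1022.15) = 25.91 mol
For 10.09 mol CuO, stoichiometry requires (1/1) × 10.09 = 10.09 mol H2; 25.91 mol is available, so CuO is limiting.
n(H2O) = (1/1) × 10.09 = 10.09 mol
V(H2O) = nRT/P = 10.09 × 62.36 × 792.15 / 4530 = 110.0 L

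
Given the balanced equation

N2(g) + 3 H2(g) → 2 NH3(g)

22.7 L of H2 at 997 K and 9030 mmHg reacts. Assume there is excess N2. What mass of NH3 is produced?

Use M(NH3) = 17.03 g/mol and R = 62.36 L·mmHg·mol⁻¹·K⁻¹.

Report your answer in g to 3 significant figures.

37.4 g

n(H2) = PV/RT = (9030 × 22.7) / (62.36 × 997) = 3.297 mol
n(NH3) = (2/3) × 3.297 = 2.198 mol
m(NH3) = 2.198 × 17.03 = 37.43 g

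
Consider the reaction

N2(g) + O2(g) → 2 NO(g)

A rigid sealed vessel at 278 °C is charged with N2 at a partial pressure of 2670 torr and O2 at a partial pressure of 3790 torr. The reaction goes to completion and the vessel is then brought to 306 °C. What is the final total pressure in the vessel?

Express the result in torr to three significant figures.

Because the vessel is rigid and T is held at 278 °C, work the stoichiometry in partial pressures (P_i = n_iRT/V).
P(O2) required for 2670 torr of N2 = (1/1) × 2670 = 2670 torr; available 3790 torr, so N2 is limiting.
P(O2) remaining = 3790 − (1/1) × 2670 = 1120 torr
P(gaseous products) = (2)/1 × 2670 = 5340 torr
P_total at 278 °C = 1120 + 5340 = 6460 torr
Scaling to 306 °C: P = 6460 × 579.15/551.15 = 6788 torr

6790 torr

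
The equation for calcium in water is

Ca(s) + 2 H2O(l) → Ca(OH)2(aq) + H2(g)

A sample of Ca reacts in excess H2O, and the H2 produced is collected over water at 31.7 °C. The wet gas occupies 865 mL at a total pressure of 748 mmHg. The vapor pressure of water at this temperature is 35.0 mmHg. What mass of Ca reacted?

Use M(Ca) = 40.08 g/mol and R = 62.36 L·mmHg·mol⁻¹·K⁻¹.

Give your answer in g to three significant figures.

1.30 g

P(H2) = 748 − 35.0 = 713.0 mmHg
n(H2) = PV/RT = (713.0 × 0.8650) / (62.36 × 304.85) = 0.03244 mol
n(Ca) = (1/1) × 0.03244 = 0.03244 mol
m(Ca) = 0.03244 × 40.08 = 1.300 g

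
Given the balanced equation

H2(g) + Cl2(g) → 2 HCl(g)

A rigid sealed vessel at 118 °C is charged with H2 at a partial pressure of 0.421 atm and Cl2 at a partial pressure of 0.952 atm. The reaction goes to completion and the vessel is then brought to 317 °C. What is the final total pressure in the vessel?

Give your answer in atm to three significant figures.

2.07 atm

At constant V, partial pressures at 118 °C are proportional to moles, so apply stoichiometry directly to pressures.
P(Cl2) required for 0.421 atm of H2 = (1/1) × 0.421 = 0.4210 atm; available 0.952 atm, so H2 is limiting.
P(Cl2) remaining = 0.952 − (1/1) × 0.421 = 0.5310 atm
P(gaseous products) = (2)/1 × 0.421 = 0.8420 atm
P_total at 118 °C = 0.5310 + 0.8420 = 1.373 atm
Scaling to 317 °C: P = 1.373 × 590.15/391.15 = 2.072 atm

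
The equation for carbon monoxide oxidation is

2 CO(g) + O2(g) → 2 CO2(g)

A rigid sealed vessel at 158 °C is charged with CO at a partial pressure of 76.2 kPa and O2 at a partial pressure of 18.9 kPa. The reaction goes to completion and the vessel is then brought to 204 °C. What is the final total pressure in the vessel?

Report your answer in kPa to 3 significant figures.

Because the vessel is rigid and T is held at 158 °C, work the stoichiometry in partial pressures (P_i = n_iRT/V).
P(O2) required for 76.2 kPa of CO = (1/2) × 76.2 = 38.10 kPa; available 18.9 kPa, so O2 is limiting.
P(CO) remaining = 76.2 − (2/1) × 18.9 = 38.40 kPa
P(gaseous products) = (2)/1 × 18.9 = 37.80 kPa
P_total at 158 °C = 38.40 + 37.80 = 76.20 kPa
Scaling to 204 °C: P = 76.20 × 477.15/431.15 = 84.33 kPa

84.3 kPa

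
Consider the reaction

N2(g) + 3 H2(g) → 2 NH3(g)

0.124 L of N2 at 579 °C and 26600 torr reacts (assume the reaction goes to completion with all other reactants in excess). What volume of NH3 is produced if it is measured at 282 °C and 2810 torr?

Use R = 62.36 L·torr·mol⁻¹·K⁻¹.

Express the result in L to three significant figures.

1.53 L

n(N2) = PV/RT = (26600 × 0.124) / (62.36 × 852.15) = 0.06207 mol
n(NH3) = (2/1) × 0.06207 = 0.1241 mol
V = nRT/P = 0.1241 × 62.36 × 555.15 / 2810 = 1.529 L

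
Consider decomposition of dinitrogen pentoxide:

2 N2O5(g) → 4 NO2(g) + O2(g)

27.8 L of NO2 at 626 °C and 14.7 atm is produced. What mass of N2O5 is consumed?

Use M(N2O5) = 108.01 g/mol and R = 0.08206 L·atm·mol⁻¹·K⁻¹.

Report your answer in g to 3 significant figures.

n(NO2) = PV/RT = (14.7 × 27.8) / (0.08206 × 899.15) = 5.539 mol
n(N2O5) = (2/4) × 5.539 = 2.769 mol
m(N2O5) = 2.769 × 108.01 = 299.1 g

299 g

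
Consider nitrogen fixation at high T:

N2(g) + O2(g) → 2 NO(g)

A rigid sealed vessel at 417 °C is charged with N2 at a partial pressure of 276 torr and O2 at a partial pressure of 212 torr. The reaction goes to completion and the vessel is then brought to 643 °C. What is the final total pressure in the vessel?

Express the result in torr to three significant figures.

648 torr

Because the vessel is rigid and T is held at 417 °C, work the stoichiometry in partial pressures (P_i = n_iRT/V).
P(O2) required for 276 torr of N2 = (1/1) × 276 = 276.0 torr; available 212 torr, so O2 is limiting.
P(N2) remaining = 276 − (1/1) × 212 = 64.00 torr
P(gaseous products) = (2)/1 × 212 = 424.0 torr
P_total at 417 °C = 64.00 + 424.0 = 488.0 torr
Scaling to 643 °C: P = 488.0 × 916.15/690.15 = 647.8 torr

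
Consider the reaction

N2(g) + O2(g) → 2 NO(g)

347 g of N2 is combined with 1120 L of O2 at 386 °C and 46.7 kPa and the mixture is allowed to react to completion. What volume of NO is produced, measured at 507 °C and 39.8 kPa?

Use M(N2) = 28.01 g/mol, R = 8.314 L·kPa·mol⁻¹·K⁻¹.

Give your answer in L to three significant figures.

3110 L

n(N2) = 347 / 28.01 = 12.39 mol
n(O2) = PV/RT = (46.7 × 1120) / (8.314 × 659.15) = 9.544 mol
For 12.39 mol N2, stoichiometry requires (1/1) × 12.39 = 12.39 mol O2; 9.544 mol is available, so O2 is limiting.
n(NO) = (2/1) × 9.544 = 19.09 mol
V(NO) = nRT/P = 19.09 × 8.314 × 780.15 / 39.8 = 3111 L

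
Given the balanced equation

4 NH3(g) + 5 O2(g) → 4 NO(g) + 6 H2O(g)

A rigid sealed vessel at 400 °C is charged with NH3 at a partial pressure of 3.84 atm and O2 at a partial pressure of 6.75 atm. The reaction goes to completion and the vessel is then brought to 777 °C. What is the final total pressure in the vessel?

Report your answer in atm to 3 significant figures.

18.0 atm

At constant V, partial pressures at 400 °C are proportional to moles, so apply stoichiometry directly to pressures.
P(O2) required for 3.84 atm of NH3 = (5/4) × 3.84 = 4.800 atm; available 6.75 atm, so NH3 is limiting.
P(O2) remaining = 6.75 − (5/4) × 3.84 = 1.950 atm
P(gaseous products) = (4+6)/4 × 3.84 = 9.600 atm
P_total at 400 °C = 1.950 + 9.600 = 11.55 atm
Scaling to 777 °C: P = 11.55 × 1050.15/673.15 = 18.02 atm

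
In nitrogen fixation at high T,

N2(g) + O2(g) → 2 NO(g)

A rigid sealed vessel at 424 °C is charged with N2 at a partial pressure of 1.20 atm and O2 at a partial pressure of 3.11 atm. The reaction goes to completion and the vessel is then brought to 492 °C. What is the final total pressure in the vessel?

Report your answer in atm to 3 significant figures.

At constant V, partial pressures at 424 °C are proportional to moles, so apply stoichiometry directly to pressures.
P(O2) required for 1.20 atm of N2 = (1/1) × 1.20 = 1.200 atm; available 3.11 atm, so N2 is limiting.
P(O2) remaining = 3.11 − (1/1) × 1.20 = 1.910 atm
P(gaseous products) = (2)/1 × 1.20 = 2.400 atm
P_total at 424 °C = 1.910 + 2.400 = 4.310 atm
Scaling to 492 °C: P = 4.310 × 765.15/697.15 = 4.730 atm

4.73 atm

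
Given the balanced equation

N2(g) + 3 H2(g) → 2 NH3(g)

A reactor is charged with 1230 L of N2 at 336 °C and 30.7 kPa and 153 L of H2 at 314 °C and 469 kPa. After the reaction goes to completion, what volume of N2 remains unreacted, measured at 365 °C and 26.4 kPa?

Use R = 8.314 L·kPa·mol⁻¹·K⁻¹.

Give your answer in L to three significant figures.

514 L

n(N2) = PV/RT = (30.7 × 1230) / (8.314 × 609.15) = 7.456 mol
n(H2) = PV/RT = (469 × 153) / (8.314 × 587.15) = 14.70 mol
For 7.456 mol N2, stoichiometry requires (3/1) × 7.456 = 22.37 mol H2; 14.70 mol is available, so H2 is limiting.
n(N2) consumed = (1/3) × 14.70 = 4.900 mol; remaining = 7.456 − 4.900 = 2.556 mol
V(N2) = nRT/P = 2.556 × 8.314 × 638.15 / 26.4 = 513.7 L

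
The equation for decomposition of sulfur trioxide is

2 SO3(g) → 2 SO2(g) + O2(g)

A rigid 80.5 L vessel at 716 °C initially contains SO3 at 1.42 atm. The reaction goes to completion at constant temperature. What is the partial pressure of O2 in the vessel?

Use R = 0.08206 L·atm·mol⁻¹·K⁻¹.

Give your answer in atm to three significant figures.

n(SO3)₀ = PV/RT = (1.42 × 80.5) / (0.08206 × 989.15) = 1.408 mol
n(O2) = (1/2) × 1.408 = 0.7040 mol
P(O2) = nRT/V = 0.7040 × 0.08206 × 989.15 / 80.5 = 0.7099 atm

0.710 atm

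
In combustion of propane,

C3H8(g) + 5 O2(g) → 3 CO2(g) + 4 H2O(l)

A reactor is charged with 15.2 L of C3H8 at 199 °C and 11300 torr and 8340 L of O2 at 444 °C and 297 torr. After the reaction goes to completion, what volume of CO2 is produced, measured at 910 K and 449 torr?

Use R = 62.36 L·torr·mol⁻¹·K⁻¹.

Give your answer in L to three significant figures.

2210 L

n(C3H8) = PV/RT = (11300 × 15.2) / (62.36 × 472.15) = 5.834 mol
n(O2) = PV/RT = (297 × 8340) / (62.36 × 717.15) = 55.39 mol
For 5.834 mol C3H8, stoichiometry requires (5/1) × 5.834 = 29.17 mol O2; 55.39 mol is available, so C3H8 is limiting.
n(CO2) = (3/1) × 5.834 = 17.50 mol
V(CO2) = nRT/P = 17.50 × 62.36 × 910 / 449 = 2212 L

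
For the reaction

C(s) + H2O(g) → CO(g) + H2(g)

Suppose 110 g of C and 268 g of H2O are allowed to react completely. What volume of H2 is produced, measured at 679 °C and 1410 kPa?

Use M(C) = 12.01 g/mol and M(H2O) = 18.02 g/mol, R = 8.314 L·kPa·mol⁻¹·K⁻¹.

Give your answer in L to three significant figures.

n(C) = 110 / 12.01 = 9.159 mol
n(H2O) = 268 / 18.02 = 14.87 mol
For 9.159 mol C, stoichiometry requires (1/1) × 9.159 = 9.159 mol H2O; 14.87 mol is available, so C is limiting.
n(H2) = (1/1) × 9.159 = 9.159 mol
V(H2) = nRT/P = 9.159 × 8.314 × 952.15 / 1410 = 51.42 L

51.4 L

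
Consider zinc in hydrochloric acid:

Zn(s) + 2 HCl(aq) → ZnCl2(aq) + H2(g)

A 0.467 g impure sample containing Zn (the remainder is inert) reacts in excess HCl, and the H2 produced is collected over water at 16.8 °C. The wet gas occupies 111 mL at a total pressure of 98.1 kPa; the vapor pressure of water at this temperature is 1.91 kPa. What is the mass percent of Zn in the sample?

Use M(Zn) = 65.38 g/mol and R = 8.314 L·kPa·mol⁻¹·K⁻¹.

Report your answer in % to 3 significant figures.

62.0 %

P(H2) = 98.1 − 1.91 = 96.19 kPa
n(H2) = PV/RT = (96.19 × 0.1110) / (8.314 × 289.95) = 0.004429 mol
n(Zn) = (1/1) × 0.004429 = 0.004429 mol
m(Zn) = 0.004429 × 65.38 = 0.2896 g
%Zn = 0.2896 / 0.467 × 100 = 62.01%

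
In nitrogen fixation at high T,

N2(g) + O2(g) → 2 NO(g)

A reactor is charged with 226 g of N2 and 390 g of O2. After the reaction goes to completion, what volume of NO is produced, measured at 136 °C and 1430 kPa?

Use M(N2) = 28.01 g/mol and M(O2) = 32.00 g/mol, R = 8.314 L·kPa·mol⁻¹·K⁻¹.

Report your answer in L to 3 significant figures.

38.4 L

n(N2) = 226 / 28.01 = 8.069 mol
n(O2) = 390 / 32.00 = 12.19 mol
For 8.069 mol N2, stoichiometry requires (1/1) × 8.069 = 8.069 mol O2; 12.19 mol is available, so N2 is limiting.
n(NO) = (2/1) × 8.069 = 16.14 mol
V(NO) = nRT/P = 16.14 × 8.314 × 409.15 / 1430 = 38.39 L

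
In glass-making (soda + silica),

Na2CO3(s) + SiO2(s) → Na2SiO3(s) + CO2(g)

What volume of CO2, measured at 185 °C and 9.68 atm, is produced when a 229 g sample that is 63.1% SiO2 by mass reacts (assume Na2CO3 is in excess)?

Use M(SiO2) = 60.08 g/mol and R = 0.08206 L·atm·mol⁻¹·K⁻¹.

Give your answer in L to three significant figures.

mass of SiO2 = 229 × 63.1/100 = 144.5 g
n(SiO2) = 144.5 / 60.08 = 2.405 mol
n(CO2) = (1/1) × 2.405 = 2.405 mol
V = nRT/P = 2.405 × 0.08206 × 458.15 / 9.68 = 9.341 L

9.34 L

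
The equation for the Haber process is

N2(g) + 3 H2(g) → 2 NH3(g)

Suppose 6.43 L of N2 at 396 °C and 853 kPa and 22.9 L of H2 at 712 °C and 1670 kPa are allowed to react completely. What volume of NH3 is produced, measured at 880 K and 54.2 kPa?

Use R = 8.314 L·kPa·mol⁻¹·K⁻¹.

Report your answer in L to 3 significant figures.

n(N2) = PV/RT = (853 × 6.43) / (8.314 × 669.15) = 0.9859 mol
n(H2) = PV/RT = (1670 × 22.9) / (8.314 × 985.15) = 4.669 mol
For 0.9859 mol N2, stoichiometry requires (3/1) × 0.9859 = 2.958 mol H2; 4.669 mol is available, so N2 is limiting.
n(NH3) = (2/1) × 0.9859 = 1.972 mol
V(NH3) = nRT/P = 1.972 × 8.314 × 880 / 54.2 = 266.2 L

266 L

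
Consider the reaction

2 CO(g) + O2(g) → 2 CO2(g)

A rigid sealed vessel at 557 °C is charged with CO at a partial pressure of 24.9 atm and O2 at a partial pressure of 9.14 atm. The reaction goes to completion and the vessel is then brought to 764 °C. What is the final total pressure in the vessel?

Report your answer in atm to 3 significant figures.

With V and T fixed, P_i ∝ n_i, so the mole ratios apply directly to partial pressures at 557 °C.
P(O2) required for 24.9 atm of CO = (1/2) × 24.9 = 12.45 atm; available 9.14 atm, so O2 is limiting.
P(CO) remaining = 24.9 − (2/1) × 9.14 = 6.620 atm
P(gaseous products) = (2)/1 × 9.14 = 18.28 atm
P_total at 557 °C = 6.620 + 18.28 = 24.90 atm
Scaling to 764 °C: P = 24.90 × 1037.15/830.15 = 31.11 atm

31.1 atm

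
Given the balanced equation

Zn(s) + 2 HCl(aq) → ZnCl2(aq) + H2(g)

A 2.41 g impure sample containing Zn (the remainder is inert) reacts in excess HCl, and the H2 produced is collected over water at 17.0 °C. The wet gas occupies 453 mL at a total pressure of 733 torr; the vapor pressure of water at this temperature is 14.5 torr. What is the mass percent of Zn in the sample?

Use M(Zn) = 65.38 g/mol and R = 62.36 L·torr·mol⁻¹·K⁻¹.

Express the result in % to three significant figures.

48.8 %

P(H2) = 733 − 14.5 = 718.5 torr
n(H2) = PV/RT = (718.5 × 0.4530) / (62.36 × 290.15) = 0.01799 mol
n(Zn) = (1/1) × 0.01799 = 0.01799 mol
m(Zn) = 0.01799 × 65.38 = 1.176 g
%Zn = 1.176 / 2.41 × 100 = 48.80%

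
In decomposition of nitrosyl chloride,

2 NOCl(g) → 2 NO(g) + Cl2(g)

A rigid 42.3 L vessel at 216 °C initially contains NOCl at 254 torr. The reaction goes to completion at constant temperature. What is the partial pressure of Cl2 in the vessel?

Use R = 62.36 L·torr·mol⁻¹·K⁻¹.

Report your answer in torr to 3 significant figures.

n(NOCl)₀ = PV/RT = (254 × 42.3) / (62.36 × 489.15) = 0.3522 mol
n(Cl2) = (1/2) × 0.3522 = 0.1761 mol
P(Cl2) = nRT/V = 0.1761 × 62.36 × 489.15 / 42.3 = 127.0 torr

127 torr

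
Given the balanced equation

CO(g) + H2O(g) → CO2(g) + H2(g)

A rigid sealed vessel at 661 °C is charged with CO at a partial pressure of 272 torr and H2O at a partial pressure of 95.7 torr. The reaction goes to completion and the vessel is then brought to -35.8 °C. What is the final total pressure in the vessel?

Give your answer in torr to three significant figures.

93.4 torr

At constant V, partial pressures at 661 °C are proportional to moles, so apply stoichiometry directly to pressures.
P(H2O) required for 272 torr of CO = (1/1) × 272 = 272.0 torr; available 95.7 torr, so H2O is limiting.
P(CO) remaining = 272 − (1/1) × 95.7 = 176.3 torr
P(gaseous products) = (1+1)/1 × 95.7 = 191.4 torr
P_total at 661 °C = 176.3 + 191.4 = 367.7 torr
Scaling to -35.8 °C: P = 367.7 × 237.35/934.15 = 93.43 torr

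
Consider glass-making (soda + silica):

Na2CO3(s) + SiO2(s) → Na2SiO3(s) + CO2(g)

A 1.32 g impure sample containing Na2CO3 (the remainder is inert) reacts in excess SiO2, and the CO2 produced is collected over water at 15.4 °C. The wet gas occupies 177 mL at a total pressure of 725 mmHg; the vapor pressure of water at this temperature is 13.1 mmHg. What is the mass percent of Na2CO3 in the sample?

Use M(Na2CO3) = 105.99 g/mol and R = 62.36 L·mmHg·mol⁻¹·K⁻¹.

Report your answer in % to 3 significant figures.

P(CO2) = 725 − 13.1 = 711.9 mmHg
n(CO2) = PV/RT = (711.9 × 0.1770) / (62.36 × 288.55) = 0.007003 mol
n(Na2CO3) = (1/1) × 0.007003 = 0.007003 mol
m(Na2CO3) = 0.007003 × 105.99 = 0.7422 g
%Na2CO3 = 0.7422 / 1.32 × 100 = 56.23%

56.2 %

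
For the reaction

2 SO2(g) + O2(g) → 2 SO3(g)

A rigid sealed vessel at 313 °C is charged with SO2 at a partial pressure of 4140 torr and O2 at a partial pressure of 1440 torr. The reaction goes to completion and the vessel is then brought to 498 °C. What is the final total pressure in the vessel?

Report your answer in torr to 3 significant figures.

Because the vessel is rigid and T is held at 313 °C, work the stoichiometry in partial pressures (P_i = n_iRT/V).
P(O2) required for 4140 torr of SO2 = (1/2) × 4140 = 2070 torr; available 1440 torr, so O2 is limiting.
P(SO2) remaining = 4140 − (2/1) × 1440 = 1260 torr
P(gaseous products) = (2)/1 × 1440 = 2880 torr
P_total at 313 °C = 1260 + 2880 = 4140 torr
Scaling to 498 °C: P = 4140 × 771.15/586.15 = 5447 torr

5450 torr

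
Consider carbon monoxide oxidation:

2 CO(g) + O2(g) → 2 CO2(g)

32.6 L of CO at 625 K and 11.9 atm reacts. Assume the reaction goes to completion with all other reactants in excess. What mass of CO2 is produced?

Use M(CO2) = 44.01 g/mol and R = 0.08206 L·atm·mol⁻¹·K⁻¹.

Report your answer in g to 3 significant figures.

n(CO) = PV/RT = (11.9 × 32.6) / (0.08206 × 625) = 7.564 mol
n(CO2) = (2/2) × 7.564 = 7.564 mol
m(CO2) = 7.564 × 44.01 = 332.9 g

333 g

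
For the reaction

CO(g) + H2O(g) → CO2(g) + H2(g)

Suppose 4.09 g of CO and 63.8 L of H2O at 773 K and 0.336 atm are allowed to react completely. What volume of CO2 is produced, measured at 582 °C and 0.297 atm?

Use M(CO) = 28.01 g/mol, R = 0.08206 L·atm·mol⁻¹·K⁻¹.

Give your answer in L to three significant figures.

n(CO) = 4.09 / 28.01 = 0.1460 mol
n(H2O) = PV/RT = (0.336 × 63.8) / (0.08206 × 773) = 0.3379 mol
For 0.1460 mol CO, stoichiometry requires (1/1) × 0.1460 = 0.1460 mol H2O; 0.3379 mol is available, so CO is limiting.
n(CO2) = (1/1) × 0.1460 = 0.1460 mol
V(CO2) = nRT/P = 0.1460 × 0.08206 × 855.15 / 0.297 = 34.50 L

34.5 L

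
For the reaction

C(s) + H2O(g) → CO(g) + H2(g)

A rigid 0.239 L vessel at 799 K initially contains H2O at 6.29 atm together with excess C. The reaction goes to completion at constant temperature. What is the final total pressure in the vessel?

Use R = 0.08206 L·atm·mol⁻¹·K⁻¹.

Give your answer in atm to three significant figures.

12.6 atm

At constant T and V, P ∝ n(gas): 1 mol gas → 2 mol gas.
P_final = (2/1) × 6.29 = 12.58 atm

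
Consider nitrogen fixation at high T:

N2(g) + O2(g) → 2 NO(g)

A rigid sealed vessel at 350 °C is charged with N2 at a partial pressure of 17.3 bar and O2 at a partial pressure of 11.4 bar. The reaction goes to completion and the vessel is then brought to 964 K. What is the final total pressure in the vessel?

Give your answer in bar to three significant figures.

Because the vessel is rigid and T is held at 350 °C, work the stoichiometry in partial pressures (P_i = n_iRT/V).
P(O2) required for 17.3 bar of N2 = (1/1) × 17.3 = 17.30 bar; available 11.4 bar, so O2 is limiting.
P(N2) remaining = 17.3 − (1/1) × 11.4 = 5.900 bar
P(gaseous products) = (2)/1 × 11.4 = 22.80 bar
P_total at 350 °C = 5.900 + 22.80 = 28.70 bar
Scaling to 964 K: P = 28.70 × 964/623.15 = 44.40 bar

44.4 bar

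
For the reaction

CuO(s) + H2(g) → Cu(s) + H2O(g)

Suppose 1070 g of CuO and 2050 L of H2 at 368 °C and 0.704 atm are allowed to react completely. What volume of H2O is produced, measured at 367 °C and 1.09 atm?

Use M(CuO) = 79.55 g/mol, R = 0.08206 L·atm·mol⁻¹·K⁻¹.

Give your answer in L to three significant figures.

648 L

n(CuO) = 1070 / 79.55 = 13.45 mol
n(H2) = PV/RT = (0.704 × 2050) / (0.08206 × 641.15) = 27.43 mol
For 13.45 mol CuO, stoichiometry requires (1/1) × 13.45 = 13.45 mol H2; 27.43 mol is available, so CuO is limiting.
n(H2O) = (1/1) × 13.45 = 13.45 mol
V(H2O) = nRT/P = 13.45 × 0.08206 × 640.15 / 1.09 = 648.2 L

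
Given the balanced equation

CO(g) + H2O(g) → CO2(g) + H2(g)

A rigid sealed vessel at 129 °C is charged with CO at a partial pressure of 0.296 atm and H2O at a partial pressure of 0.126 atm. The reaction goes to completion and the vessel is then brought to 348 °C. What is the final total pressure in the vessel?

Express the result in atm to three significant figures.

0.652 atm

Because the vessel is rigid and T is held at 129 °C, work the stoichiometry in partial pressures (P_i = n_iRT/V).
P(H2O) required for 0.296 atm of CO = (1/1) × 0.296 = 0.2960 atm; available 0.126 atm, so H2O is limiting.
P(CO) remaining = 0.296 − (1/1) × 0.126 = 0.1700 atm
P(gaseous products) = (1+1)/1 × 0.126 = 0.2520 atm
P_total at 129 °C = 0.1700 + 0.2520 = 0.4220 atm
Scaling to 348 °C: P = 0.4220 × 621.15/402.15 = 0.6518 atm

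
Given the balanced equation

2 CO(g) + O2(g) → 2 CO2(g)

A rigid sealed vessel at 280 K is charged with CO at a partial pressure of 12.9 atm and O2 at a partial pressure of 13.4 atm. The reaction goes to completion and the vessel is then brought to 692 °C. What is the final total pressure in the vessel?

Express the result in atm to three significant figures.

68.4 atm

Because the vessel is rigid and T is held at 280 K, work the stoichiometry in partial pressures (P_i = n_iRT/V).
P(O2) required for 12.9 atm of CO = (1/2) × 12.9 = 6.450 atm; available 13.4 atm, so CO is limiting.
P(O2) remaining = 13.4 − (1/2) × 12.9 = 6.950 atm
P(gaseous products) = (2)/2 × 12.9 = 12.90 atm
P_total at 280 K = 6.950 + 12.90 = 19.85 atm
Scaling to 692 °C: P = 19.85 × 965.15/280 = 68.42 atm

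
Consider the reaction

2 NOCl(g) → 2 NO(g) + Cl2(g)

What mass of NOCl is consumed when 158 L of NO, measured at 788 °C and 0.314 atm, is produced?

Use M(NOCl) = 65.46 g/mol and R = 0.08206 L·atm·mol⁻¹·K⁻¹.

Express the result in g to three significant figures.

37.3 g

n(NO) = PV/RT = (0.314 × 158) / (0.08206 × 1061.15) = 0.5697 mol
n(NOCl) = (2/2) × 0.5697 = 0.5697 mol
m(NOCl) = 0.5697 × 65.46 = 37.29 g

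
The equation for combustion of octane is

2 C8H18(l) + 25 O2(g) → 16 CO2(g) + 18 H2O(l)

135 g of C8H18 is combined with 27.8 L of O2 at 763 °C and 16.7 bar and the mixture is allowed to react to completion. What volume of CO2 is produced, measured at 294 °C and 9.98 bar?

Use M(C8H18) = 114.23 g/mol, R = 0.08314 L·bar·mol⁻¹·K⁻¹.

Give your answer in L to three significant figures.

16.3 L

n(C8H18) = 135 / 114.23 = 1.182 mol
n(O2) = PV/RT = (16.7 × 27.8) / (0.08314 × 1036.15) = 5.389 mol
For 1.182 mol C8H18, stoichiometry requires (25/2) × 1.182 = 14.77 mol O2; 5.389 mol is available, so O2 is limiting.
n(CO2) = (16/25) × 5.389 = 3.449 mol
V(CO2) = nRT/P = 3.449 × 0.08314 × 567.15 / 9.98 = 16.30 L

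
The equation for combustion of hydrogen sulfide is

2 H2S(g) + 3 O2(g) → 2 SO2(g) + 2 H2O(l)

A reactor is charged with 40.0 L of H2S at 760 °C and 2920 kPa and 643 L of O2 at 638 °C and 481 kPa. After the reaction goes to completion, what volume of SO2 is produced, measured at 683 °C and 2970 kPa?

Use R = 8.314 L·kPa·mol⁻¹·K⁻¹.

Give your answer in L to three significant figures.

36.4 L

n(H2S) = PV/RT = (2920 × 40.0) / (8.314 × 1033.15) = 13.60 mol
n(O2) = PV/RT = (481 × 643) / (8.314 × 911.15) = 40.83 mol
For 13.60 mol H2S, stoichiometry requires (3/2) × 13.60 = 20.40 mol O2; 40.83 mol is available, so H2S is limiting.
n(SO2) = (2/2) × 13.60 = 13.60 mol
V(SO2) = nRT/P = 13.60 × 8.314 × 956.15 / 2970 = 36.40 L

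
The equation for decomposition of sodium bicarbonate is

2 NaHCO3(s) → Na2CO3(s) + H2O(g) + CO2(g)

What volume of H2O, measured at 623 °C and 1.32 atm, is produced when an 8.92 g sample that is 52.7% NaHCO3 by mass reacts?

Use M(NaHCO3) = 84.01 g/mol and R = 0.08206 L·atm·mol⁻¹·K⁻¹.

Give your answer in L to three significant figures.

mass of NaHCO3 = 8.92 × 52.7/100 = 4.701 g
n(NaHCO3) = 4.701 / 84.01 = 0.05596 mol
n(H2O) = (1/2) × 0.05596 = 0.02798 mol
V = nRT/P = 0.02798 × 0.08206 × 896.15 / 1.32 = 1.559 L

1.56 L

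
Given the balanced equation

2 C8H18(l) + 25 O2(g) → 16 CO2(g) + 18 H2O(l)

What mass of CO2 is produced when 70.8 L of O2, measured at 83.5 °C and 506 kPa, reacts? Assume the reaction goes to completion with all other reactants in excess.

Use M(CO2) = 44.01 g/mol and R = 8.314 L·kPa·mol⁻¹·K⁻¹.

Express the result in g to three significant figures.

340 g

n(O2) = PV/RT = (506 × 70.8) / (8.314 × 356.65) = 12.08 mol
n(CO2) = (16/25) × 12.08 = 7.731 mol
m(CO2) = 7.731 × 44.01 = 340.2 g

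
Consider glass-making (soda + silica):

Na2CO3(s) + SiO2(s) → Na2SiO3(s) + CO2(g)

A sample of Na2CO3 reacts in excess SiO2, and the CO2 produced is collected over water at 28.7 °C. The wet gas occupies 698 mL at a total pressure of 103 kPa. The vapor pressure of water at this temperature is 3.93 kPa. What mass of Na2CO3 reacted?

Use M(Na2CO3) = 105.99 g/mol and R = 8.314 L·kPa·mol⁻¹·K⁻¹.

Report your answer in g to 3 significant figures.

P(CO2) = 103 − 3.93 = 99.07 kPa
n(CO2) = PV/RT = (99.07 × 0.6980) / (8.314 × 301.85) = 0.02755 mol
n(Na2CO3) = (1/1) × 0.02755 = 0.02755 mol
m(Na2CO3) = 0.02755 × 105.99 = 2.920 g

2.92 g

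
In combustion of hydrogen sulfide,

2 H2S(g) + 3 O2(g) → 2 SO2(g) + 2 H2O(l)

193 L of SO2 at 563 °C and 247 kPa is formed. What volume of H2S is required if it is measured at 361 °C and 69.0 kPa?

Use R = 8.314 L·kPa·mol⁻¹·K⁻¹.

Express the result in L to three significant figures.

n(SO2) = PV/RT = (247 × 193) / (8.314 × 836.15) = 6.857 mol
n(H2S) = (2/2) × 6.857 = 6.857 mol
V = nRT/P = 6.857 × 8.314 × 634.15 / 69.0 = 523.9 L

524 L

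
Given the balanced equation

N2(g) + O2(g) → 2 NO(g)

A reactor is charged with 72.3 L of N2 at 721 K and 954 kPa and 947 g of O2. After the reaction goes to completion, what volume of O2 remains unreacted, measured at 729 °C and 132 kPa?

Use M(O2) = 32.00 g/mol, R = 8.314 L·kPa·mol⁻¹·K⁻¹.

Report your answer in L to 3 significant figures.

n(N2) = PV/RT = (954 × 72.3) / (8.314 × 721) = 11.51 mol
n(O2) = 947 / 32.00 = 29.59 mol
For 11.51 mol N2, stoichiometry requires (1/1) × 11.51 = 11.51 mol O2; 29.59 mol is available, so N2 is limiting.
n(O2) consumed = (1/1) × 11.51 = 11.51 mol; remaining = 29.59 − 11.51 = 18.08 mol
V(O2) = nRT/P = 18.08 × 8.314 × 1002.15 / 132 = 1141 L

1140 L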